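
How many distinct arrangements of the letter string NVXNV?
5! / (2! × 1! × 2!) = 30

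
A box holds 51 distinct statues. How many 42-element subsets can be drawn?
C(51,42) = 51!/(42!×9!) = 3042312350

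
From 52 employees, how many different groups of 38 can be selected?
C(52,38) = 52!/(38!×14!) = 1768966344600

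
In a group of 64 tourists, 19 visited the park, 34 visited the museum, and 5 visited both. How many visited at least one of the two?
|A∪B| = |A| + |B| - |A∩B| = 19 + 34 - 5 = 48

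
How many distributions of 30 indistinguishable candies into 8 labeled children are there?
C(30+8-1, 8-1) = C(37, 7) = 10295472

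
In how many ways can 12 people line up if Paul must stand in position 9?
Fix one position: (12-1)! = 39916800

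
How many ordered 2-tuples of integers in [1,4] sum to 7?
Coefficient of x^7 in (x + x² + ... + x^4)^2. By inclusion-exclusion on dice exceeding 4: Σ_j (-1)^j C(2,j)·C(7-1-4j, 1) = C(2,0)·C(6,1) - C(2,1)·C(2,1) = 1·6 - 2·2 = 2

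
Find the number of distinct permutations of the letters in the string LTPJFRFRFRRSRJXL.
16! / (1! × 2! × 3! × 5! × 1! × 1! × 2! × 1!) = 7264857600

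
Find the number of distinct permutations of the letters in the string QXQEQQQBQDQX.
12! / (1! × 1! × 7! × 2! × 1!) = 47520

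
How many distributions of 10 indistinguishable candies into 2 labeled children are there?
C(10+2-1, 2-1) = C(11, 1) = 11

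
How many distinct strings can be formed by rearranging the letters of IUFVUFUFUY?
10! / (4! × 1! × 1! × 3! × 1!) = 25200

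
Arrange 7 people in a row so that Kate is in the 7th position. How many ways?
Fix one position: (7-1)! = 720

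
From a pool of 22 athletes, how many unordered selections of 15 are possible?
C(22,15) = 22!/(15!×7!) = 170544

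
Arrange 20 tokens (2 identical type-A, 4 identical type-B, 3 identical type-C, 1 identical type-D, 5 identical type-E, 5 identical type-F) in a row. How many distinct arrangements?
20! / (2! × 4! × 3! × 1! × 5! × 5!) = 586637251200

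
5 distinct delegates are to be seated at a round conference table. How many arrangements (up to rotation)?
Circular: fix one position, arrange the rest. (5-1)! = 24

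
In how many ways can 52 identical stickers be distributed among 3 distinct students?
C(52+3-1, 3-1) = C(54, 2) = 1431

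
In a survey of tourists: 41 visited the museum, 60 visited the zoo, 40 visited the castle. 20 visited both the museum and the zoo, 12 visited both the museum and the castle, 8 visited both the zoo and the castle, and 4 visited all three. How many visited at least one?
|A∪B∪C| = 41+60+40-20-12-8+4 = 105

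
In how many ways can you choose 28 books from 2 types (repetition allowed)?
C(28+2-1, 2-1) = C(29, 1) = 29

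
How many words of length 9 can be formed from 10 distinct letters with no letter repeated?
P(10,9) = 10!/(10-9)! = 3628800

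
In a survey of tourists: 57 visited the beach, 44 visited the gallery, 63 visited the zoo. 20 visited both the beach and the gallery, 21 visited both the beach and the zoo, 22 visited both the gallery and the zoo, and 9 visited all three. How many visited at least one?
|A∪B∪C| = 57+44+63-20-21-22+9 = 110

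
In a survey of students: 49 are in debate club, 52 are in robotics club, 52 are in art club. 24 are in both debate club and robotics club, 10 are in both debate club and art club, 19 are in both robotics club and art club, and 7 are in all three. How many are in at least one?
|A∪B∪C| = 49+52+52-24-10-19+7 = 107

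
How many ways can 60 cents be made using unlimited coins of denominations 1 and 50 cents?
Coefficient of x^60 in 1/(1-x^1) · 1/(1-x^50). Use j coins of 50 for j = 0..⌊60/50⌋ = 1, the rest in 1s: 1 + 1 = 2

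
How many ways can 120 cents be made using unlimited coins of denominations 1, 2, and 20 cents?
Coefficient of x^120 in 1/(1-x^1) · 1/(1-x^2) · 1/(1-x^20). Case on j = number of 20-cent coins (j = 0..6); remainder r = 120 - 20j is made from {1,2} in ⌊r/2⌋+1 ways. r = 120, 100, 80, 60, 40, 20, 0 → 61 + 51 + 41 + 31 + 21 + 11 + 1 = 217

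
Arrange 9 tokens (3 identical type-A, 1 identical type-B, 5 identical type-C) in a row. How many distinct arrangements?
9! / (3! × 1! × 5!) = 504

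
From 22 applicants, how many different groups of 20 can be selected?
C(22,20) = 22!/(20!×2!) = 231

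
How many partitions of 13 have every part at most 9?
Let r_j(i) = number of partitions of i into parts ≤ j, for i = 0..13. r_1(i) = 1 for all i; r_j(i) = r_{j-1}(i) + r_j(i-j). Rows j = 2..9: ≤2: 1 1 2 2 3 3 4 4 5 5 6 6 7 7; ≤3: 1 1 2 3 4 5 7 8 10 12 14 16 19 21; ≤4: 1 1 2 3 5 6 9 11 15 18 23 27 34 39; ≤5: 1 1 2 3 5 7 10 13 18 23 30 37 47 57; ≤6: 1 1 2 3 5 7 11 14 20 26 35 44 58 71; ≤7: 1 1 2 3 5 7 11 15 21 28 38 49 65 82; ≤8: 1 1 2 3 5 7 11 15 22 29 40 52 70 89; ≤9: 1 1 2 3 5 7 11 15 22 30 41 54 73 94. r_9(13) = 94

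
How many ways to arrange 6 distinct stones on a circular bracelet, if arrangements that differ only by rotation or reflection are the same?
(6-1)!/2 = 120/2 = 60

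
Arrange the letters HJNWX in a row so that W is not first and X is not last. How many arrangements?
By inclusion-exclusion: 5! - 2×(5-1)! + (5-2)! = 120 - 48 + 6 = 78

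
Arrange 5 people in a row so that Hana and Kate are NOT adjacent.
Total - adjacent = 5! - (5-1)!×2 = 120 - 48 = 72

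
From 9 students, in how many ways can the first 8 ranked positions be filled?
P(9,8) = 9!/(9-8)! = 362880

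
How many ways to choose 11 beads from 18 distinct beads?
C(18,11) = 18!/(11!×7!) = 31824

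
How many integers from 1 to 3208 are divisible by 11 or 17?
⌊3208/11⌋ + ⌊3208/17⌋ - ⌊3208/187⌋ = 291 + 188 - 17 = 462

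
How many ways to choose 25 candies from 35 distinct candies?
C(35,25) = 35!/(25!×10!) = 183579396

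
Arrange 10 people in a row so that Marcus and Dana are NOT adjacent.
Total - adjacent = 10! - (10-1)!×2 = 3628800 - 725760 = 2903040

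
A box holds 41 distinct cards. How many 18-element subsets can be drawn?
C(41,18) = 41!/(18!×23!) = 202112640600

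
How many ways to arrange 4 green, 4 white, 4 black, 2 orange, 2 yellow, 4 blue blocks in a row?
20! / (4! × 4! × 4! × 2! × 2! × 4!) = 1833241410000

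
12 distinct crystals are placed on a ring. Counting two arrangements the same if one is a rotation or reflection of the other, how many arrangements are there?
(12-1)!/2 = 39916800/2 = 19958400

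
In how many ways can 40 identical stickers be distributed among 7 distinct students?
C(40+7-1, 7-1) = C(46, 6) = 9366819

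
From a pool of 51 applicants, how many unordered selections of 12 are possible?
C(51,12) = 51!/(12!×39!) = 158753389900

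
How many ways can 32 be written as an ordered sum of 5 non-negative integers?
C(32+5-1, 5-1) = C(36, 4) = 58905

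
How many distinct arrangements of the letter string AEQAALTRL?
9! / (1! × 3! × 2! × 1! × 1! × 1!) = 30240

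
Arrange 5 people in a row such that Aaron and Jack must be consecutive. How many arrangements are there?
Treat the 2 as one block: (5-2+1)! × 2! = 24 × 2 = 48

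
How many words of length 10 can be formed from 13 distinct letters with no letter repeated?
P(13,10) = 13!/(13-10)! = 1037836800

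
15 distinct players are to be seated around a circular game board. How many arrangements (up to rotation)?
Circular: fix one position, arrange the rest. (15-1)! = 87178291200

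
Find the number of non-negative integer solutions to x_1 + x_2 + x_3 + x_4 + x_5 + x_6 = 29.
C(29+6-1, 6-1) = C(34, 5) = 278256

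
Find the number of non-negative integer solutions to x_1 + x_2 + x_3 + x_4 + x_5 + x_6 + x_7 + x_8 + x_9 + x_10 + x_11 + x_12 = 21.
C(21+12-1, 12-1) = C(32, 11) = 129024480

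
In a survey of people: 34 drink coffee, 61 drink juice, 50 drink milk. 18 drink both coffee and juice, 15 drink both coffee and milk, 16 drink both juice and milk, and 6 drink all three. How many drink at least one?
|A∪B∪C| = 34+61+50-18-15-16+6 = 102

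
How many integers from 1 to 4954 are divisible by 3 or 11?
⌊4954/3⌋ + ⌊4954/11⌋ - ⌊4954/33⌋ = 1651 + 450 - 150 = 1951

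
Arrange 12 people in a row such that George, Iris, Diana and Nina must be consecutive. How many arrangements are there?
Treat the 4 as one block: (12-4+1)! × 4! = 362880 × 24 = 8709120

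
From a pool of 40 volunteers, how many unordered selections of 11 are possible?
C(40,11) = 40!/(11!×29!) = 2311801440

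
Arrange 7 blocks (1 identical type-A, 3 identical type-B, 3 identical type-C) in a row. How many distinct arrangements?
7! / (1! × 3! × 3!) = 140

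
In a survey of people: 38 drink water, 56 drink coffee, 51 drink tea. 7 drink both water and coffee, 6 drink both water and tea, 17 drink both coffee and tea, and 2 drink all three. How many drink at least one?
|A∪B∪C| = 38+56+51-7-6-17+2 = 117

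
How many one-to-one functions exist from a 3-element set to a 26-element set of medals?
P(26,3) = 26!/(26-3)! = 15600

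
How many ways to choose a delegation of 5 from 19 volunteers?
C(19,5) = 19!/(5!×14!) = 11628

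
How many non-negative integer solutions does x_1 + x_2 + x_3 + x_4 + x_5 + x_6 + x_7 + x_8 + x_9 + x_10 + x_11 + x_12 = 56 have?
C(56+12-1, 12-1) = C(67, 11) = 1285063345176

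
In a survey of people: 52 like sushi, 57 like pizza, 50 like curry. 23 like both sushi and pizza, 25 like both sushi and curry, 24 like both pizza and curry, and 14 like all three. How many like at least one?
|A∪B∪C| = 52+57+50-23-25-24+14 = 101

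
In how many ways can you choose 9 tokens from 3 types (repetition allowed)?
C(9+3-1, 3-1) = C(11, 2) = 55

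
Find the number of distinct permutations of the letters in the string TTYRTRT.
7! / (2! × 4! × 1!) = 105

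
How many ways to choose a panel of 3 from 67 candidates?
C(67,3) = 67!/(3!×64!) = 47905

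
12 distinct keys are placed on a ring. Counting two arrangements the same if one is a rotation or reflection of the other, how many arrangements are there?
(12-1)!/2 = 39916800/2 = 19958400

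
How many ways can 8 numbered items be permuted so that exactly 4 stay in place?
Choose the 4 fixed points C(8,4) = 70, derange the rest: !4 = Σ_{j=0}^{4} (-1)^j·4!/j! = 24 - 24 + 12 - 4 + 1 = 9. Product = 70 × 9 = 630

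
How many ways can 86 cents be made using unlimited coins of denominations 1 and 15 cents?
Coefficient of x^86 in 1/(1-x^1) · 1/(1-x^15). Use j coins of 15 for j = 0..⌊86/15⌋ = 5, the rest in 1s: 5 + 1 = 6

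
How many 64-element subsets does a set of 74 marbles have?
C(74,64) = 74!/(64!×10!) = 718406958841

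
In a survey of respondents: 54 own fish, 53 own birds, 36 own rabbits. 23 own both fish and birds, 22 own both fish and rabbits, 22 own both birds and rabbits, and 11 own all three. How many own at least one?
|A∪B∪C| = 54+53+36-23-22-22+11 = 87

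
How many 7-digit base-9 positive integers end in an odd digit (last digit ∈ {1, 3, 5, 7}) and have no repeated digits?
Last∈{1,3,5,7}. Last=0: 0. Last nonzero: 4×7×P(7,5) = 70560. Total = 70560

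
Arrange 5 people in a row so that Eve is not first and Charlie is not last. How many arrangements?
By inclusion-exclusion: 5! - 2×(5-1)! + (5-2)! = 120 - 48 + 6 = 78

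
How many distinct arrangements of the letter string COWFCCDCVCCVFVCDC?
17! / (1! × 3! × 2! × 1! × 2! × 8!) = 367567200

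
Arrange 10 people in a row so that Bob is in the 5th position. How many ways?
Fix one position: (10-1)! = 362880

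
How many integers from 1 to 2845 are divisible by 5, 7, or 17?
⌊2845/5⌋+⌊2845/7⌋+⌊2845/17⌋ - ⌊2845/35⌋-⌊2845/85⌋-⌊2845/119⌋ + ⌊2845/595⌋ = 569+406+167 - 81-33-23 + 4 = 1009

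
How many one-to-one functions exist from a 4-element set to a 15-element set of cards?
P(15,4) = 15!/(15-4)! = 32760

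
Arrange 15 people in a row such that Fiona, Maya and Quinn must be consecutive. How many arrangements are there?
Treat the 3 as one block: (15-3+1)! × 3! = 6227020800 × 6 = 37362124800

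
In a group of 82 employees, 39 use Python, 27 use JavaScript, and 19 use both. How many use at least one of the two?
|A∪B| = |A| + |B| - |A∩B| = 39 + 27 - 19 = 47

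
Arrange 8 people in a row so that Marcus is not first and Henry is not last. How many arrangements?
By inclusion-exclusion: 8! - 2×(8-1)! + (8-2)! = 40320 - 10080 + 720 = 30960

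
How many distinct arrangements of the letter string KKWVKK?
6! / (4! × 1! × 1!) = 30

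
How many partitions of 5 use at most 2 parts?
By conjugation, equals partitions of 5 into parts ≤ 2. Let r_j(i) = number of partitions of i into parts ≤ j, for i = 0..5. r_1(i) = 1 for all i; r_j(i) = r_{j-1}(i) + r_j(i-j). Rows j = 2..2: ≤2: 1 1 2 2 3 3. r_2(5) = 3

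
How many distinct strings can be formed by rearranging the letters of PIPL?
4! / (1! × 1! × 2!) = 12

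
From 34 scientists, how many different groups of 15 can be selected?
C(34,15) = 34!/(15!×19!) = 1855967520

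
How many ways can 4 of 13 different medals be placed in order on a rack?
P(13,4) = 13!/(13-4)! = 17160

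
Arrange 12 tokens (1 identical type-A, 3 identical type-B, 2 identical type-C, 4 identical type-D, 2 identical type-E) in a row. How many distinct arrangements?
12! / (1! × 3! × 2! × 4! × 2!) = 831600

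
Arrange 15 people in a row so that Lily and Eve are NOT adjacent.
Total - adjacent = 15! - (15-1)!×2 = 1307674368000 - 174356582400 = 1133317785600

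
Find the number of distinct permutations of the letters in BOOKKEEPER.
10! / (1! × 2! × 2! × 3! × 1! × 1!) = 151200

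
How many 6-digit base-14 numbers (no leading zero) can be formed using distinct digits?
First digit: 13 choices (nonzero). Then descending: 13 × 13 × 12 × 11 × 10 × 9 = 2007720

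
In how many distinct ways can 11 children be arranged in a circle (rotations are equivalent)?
Circular: fix one position, arrange the rest. (11-1)! = 3628800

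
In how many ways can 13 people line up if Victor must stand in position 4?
Fix one position: (13-1)! = 479001600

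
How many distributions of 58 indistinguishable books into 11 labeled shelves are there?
C(58+11-1, 11-1) = C(68, 10) = 290752384208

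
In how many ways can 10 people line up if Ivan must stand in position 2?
Fix one position: (10-1)! = 362880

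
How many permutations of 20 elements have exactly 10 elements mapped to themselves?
Choose the 10 fixed points C(20,10) = 184756, derange the rest: !10 = Σ_{j=0}^{10} (-1)^j·10!/j! = 3628800 - 3628800 + 1814400 - 604800 + 151200 - 30240 + 5040 - 720 + 90 - 10 + 1 = 1334961. Product = 184756 × 1334961 = 246642054516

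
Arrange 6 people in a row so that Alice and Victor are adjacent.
Treat as block: (6-1)! × 2! = 120 × 2 = 240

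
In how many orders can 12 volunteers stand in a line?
12! = 479001600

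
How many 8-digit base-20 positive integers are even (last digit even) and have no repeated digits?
Last∈{0,2,4,6,8,10,12,14,16,18}. Last=0: 253955520. Last nonzero: 9×18×P(18,6) = 2165304960. Total = 2419260480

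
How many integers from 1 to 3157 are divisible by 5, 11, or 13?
⌊3157/5⌋+⌊3157/11⌋+⌊3157/13⌋ - ⌊3157/55⌋-⌊3157/65⌋-⌊3157/143⌋ + ⌊3157/715⌋ = 631+287+242 - 57-48-22 + 4 = 1037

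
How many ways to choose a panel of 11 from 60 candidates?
C(60,11) = 60!/(11!×49!) = 342700125300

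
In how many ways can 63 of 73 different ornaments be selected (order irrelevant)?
C(73,63) = 73!/(63!×10!) = 621324937376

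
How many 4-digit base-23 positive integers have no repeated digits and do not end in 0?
Last digit: 22 nonzero choices. First digit: 21 (nonzero, ≠last). Middle 2: P(21,2) = 420. Total = 194040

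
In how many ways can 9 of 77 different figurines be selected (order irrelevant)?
C(77,9) = 77!/(9!×68!) = 161322559475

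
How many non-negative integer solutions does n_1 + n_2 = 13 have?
C(13+2-1, 2-1) = C(14, 1) = 14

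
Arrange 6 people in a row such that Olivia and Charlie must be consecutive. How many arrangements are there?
Treat the 2 as one block: (6-2+1)! × 2! = 120 × 2 = 240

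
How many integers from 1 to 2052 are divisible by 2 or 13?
⌊2052/2⌋ + ⌊2052/13⌋ - ⌊2052/26⌋ = 1026 + 157 - 78 = 1105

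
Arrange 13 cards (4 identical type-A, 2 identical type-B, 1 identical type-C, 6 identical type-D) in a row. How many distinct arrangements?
13! / (4! × 2! × 1! × 6!) = 180180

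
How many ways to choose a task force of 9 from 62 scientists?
C(62,9) = 62!/(9!×53!) = 20286591270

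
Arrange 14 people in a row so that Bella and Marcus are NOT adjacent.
Total - adjacent = 14! - (14-1)!×2 = 87178291200 - 12454041600 = 74724249600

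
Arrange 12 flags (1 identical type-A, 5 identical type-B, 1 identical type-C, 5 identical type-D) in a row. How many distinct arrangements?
12! / (1! × 5! × 1! × 5!) = 33264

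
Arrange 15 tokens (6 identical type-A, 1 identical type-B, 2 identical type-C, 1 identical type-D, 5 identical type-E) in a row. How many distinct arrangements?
15! / (6! × 1! × 2! × 1! × 5!) = 7567560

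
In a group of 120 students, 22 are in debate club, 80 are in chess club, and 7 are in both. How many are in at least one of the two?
|A∪B| = |A| + |B| - |A∩B| = 22 + 80 - 7 = 95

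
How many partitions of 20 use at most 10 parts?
By conjugation, equals partitions of 20 into parts ≤ 10. Let r_j(i) = number of partitions of i into parts ≤ j, for i = 0..20. r_1(i) = 1 for all i; r_j(i) = r_{j-1}(i) + r_j(i-j). Rows j = 2..10: ≤2: 1 1 2 2 3 3 4 4 5 5 6 6 7 7 8 8 9 9 10 10 11; ≤3: 1 1 2 3 4 5 7 8 10 12 14 16 19 21 24 27 30 33 37 40 44; ≤4: 1 1 2 3 5 6 9 11 15 18 23 27 34 39 47 54 64 72 84 94 108; ≤5: 1 1 2 3 5 7 10 13 18 23 30 37 47 57 70 84 101 119 141 164 192; ≤6: 1 1 2 3 5 7 11 14 20 26 35 44 58 71 90 110 136 163 199 235 282; ≤7: 1 1 2 3 5 7 11 15 21 28 38 49 65 82 105 131 164 201 248 300 364; ≤8: 1 1 2 3 5 7 11 15 22 29 40 52 70 89 116 146 186 230 288 352 434; ≤9: 1 1 2 3 5 7 11 15 22 30 41 54 73 94 123 157 201 252 318 393 488; ≤10: 1 1 2 3 5 7 11 15 22 30 42 55 75 97 128 164 212 267 340 423 530. r_10(20) = 530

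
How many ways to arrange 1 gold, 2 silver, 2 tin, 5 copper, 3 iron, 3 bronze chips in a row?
16! / (1! × 2! × 2! × 5! × 3! × 3!) = 1210809600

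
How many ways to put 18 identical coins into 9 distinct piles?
C(18+9-1, 9-1) = C(26, 8) = 1562275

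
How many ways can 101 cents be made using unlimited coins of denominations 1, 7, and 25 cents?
Coefficient of x^101 in 1/(1-x^1) · 1/(1-x^7) · 1/(1-x^25). Case on j = number of 25-cent coins (j = 0..4); remainder r = 101 - 25j is made from {1,7} in ⌊r/7⌋+1 ways. r = 101, 76, 51, 26, 1 → 15 + 11 + 8 + 4 + 1 = 39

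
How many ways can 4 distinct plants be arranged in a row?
4! = 24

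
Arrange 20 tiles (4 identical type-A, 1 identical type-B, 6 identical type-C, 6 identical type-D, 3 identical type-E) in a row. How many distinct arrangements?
20! / (4! × 1! × 6! × 6! × 3!) = 32590958400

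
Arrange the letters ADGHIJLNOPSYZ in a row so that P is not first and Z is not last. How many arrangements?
By inclusion-exclusion: 13! - 2×(13-1)! + (13-2)! = 6227020800 - 958003200 + 39916800 = 5308934400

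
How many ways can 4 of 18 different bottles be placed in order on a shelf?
P(18,4) = 18!/(18-4)! = 73440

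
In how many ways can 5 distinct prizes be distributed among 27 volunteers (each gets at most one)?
P(27,5) = 27!/(27-5)! = 9687600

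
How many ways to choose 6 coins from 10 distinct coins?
C(10,6) = 10!/(6!×4!) = 210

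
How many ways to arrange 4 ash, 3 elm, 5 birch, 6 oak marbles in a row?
18! / (4! × 3! × 5! × 6!) = 514594080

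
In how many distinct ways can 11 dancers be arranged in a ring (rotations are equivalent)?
Circular: fix one position, arrange the rest. (11-1)! = 3628800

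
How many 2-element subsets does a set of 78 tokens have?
C(78,2) = 78!/(2!×76!) = 3003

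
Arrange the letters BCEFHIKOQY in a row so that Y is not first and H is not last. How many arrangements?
By inclusion-exclusion: 10! - 2×(10-1)! + (10-2)! = 3628800 - 725760 + 40320 = 2943360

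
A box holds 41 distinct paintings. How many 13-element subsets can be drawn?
C(41,13) = 41!/(13!×28!) = 17620076360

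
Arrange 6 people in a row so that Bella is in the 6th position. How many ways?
Fix one position: (6-1)! = 120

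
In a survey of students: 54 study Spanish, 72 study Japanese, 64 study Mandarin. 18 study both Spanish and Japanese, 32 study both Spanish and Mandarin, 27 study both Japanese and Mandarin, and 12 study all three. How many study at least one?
|A∪B∪C| = 54+72+64-18-32-27+12 = 125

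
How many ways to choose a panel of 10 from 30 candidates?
C(30,10) = 30!/(10!×20!) = 30045015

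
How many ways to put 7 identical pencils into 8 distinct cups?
C(7+8-1, 8-1) = C(14, 7) = 3432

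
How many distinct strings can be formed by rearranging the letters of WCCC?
4! / (1! × 3!) = 4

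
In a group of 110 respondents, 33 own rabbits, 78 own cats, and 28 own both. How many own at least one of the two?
|A∪B| = |A| + |B| - |A∩B| = 33 + 78 - 28 = 83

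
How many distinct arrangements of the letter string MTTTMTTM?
8! / (5! × 3!) = 56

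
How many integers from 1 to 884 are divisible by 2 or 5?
⌊884/2⌋ + ⌊884/5⌋ - ⌊884/10⌋ = 442 + 176 - 88 = 530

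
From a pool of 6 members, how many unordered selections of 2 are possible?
C(6,2) = 6!/(2!×4!) = 15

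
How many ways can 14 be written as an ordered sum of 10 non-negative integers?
C(14+10-1, 10-1) = C(23, 9) = 817190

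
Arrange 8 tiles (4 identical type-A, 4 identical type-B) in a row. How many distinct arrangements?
8! / (4! × 4!) = 70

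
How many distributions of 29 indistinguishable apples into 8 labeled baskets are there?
C(29+8-1, 8-1) = C(36, 7) = 8347680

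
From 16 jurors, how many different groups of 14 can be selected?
C(16,14) = 16!/(14!×2!) = 120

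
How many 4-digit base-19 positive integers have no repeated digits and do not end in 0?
Last digit: 18 nonzero choices. First digit: 17 (nonzero, ≠last). Middle 2: P(17,2) = 272. Total = 83232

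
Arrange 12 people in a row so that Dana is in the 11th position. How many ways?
Fix one position: (12-1)! = 39916800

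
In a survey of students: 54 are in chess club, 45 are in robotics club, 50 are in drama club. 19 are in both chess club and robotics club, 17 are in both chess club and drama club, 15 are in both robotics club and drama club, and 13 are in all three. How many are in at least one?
|A∪B∪C| = 54+45+50-19-17-15+13 = 111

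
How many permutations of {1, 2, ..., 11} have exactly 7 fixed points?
Choose the 7 fixed points C(11,7) = 330, derange the rest: !4 = Σ_{j=0}^{4} (-1)^j·4!/j! = 24 - 24 + 12 - 4 + 1 = 9. Product = 330 × 9 = 2970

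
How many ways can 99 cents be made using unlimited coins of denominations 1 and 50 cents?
Coefficient of x^99 in 1/(1-x^1) · 1/(1-x^50). Use j coins of 50 for j = 0..⌊99/50⌋ = 1, the rest in 1s: 1 + 1 = 2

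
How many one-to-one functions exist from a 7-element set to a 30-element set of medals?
P(30,7) = 30!/(30-7)! = 10260432000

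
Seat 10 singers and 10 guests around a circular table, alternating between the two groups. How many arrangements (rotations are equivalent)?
Fix one of the singers: (10-1)! ways for the remaining singers, × 10! ways for the guests = 362880 × 3628800 = 1316818944000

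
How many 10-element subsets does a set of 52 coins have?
C(52,10) = 52!/(10!×42!) = 15820024220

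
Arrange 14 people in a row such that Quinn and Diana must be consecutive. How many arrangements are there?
Treat the 2 as one block: (14-2+1)! × 2! = 6227020800 × 2 = 12454041600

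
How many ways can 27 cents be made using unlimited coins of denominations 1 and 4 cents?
Coefficient of x^27 in 1/(1-x^1) · 1/(1-x^4). Use j coins of 4 for j = 0..⌊27/4⌋ = 6, the rest in 1s: 6 + 1 = 7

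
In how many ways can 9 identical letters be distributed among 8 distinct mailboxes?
C(9+8-1, 8-1) = C(16, 7) = 11440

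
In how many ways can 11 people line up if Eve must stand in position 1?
Fix one position: (11-1)! = 3628800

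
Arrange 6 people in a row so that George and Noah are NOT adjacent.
Total - adjacent = 6! - (6-1)!×2 = 720 - 240 = 480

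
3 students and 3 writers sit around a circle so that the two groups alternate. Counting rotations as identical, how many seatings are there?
Fix one of the students: (3-1)! ways for the remaining students, × 3! ways for the writers = 2 × 6 = 12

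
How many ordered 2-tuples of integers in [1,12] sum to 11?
Coefficient of x^11 in (x + x² + ... + x^12)^2. By inclusion-exclusion on dice exceeding 12: Σ_j (-1)^j C(2,j)·C(11-1-12j, 1) = C(2,0)·C(10,1) = 1·10 = 10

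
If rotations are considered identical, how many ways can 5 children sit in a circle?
Circular: fix one position, arrange the rest. (5-1)! = 24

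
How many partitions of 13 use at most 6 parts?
By conjugation, equals partitions of 13 into parts ≤ 6. Let r_j(i) = number of partitions of i into parts ≤ j, for i = 0..13. r_1(i) = 1 for all i; r_j(i) = r_{j-1}(i) + r_j(i-j). Rows j = 2..6: ≤2: 1 1 2 2 3 3 4 4 5 5 6 6 7 7; ≤3: 1 1 2 3 4 5 7 8 10 12 14 16 19 21; ≤4: 1 1 2 3 5 6 9 11 15 18 23 27 34 39; ≤5: 1 1 2 3 5 7 10 13 18 23 30 37 47 57; ≤6: 1 1 2 3 5 7 11 14 20 26 35 44 58 71. r_6(13) = 71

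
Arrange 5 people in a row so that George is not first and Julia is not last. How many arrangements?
By inclusion-exclusion: 5! - 2×(5-1)! + (5-2)! = 120 - 48 + 6 = 78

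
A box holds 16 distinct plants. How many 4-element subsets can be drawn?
C(16,4) = 16!/(4!×12!) = 1820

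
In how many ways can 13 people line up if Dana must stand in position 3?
Fix one position: (13-1)! = 479001600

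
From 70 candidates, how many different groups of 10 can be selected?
C(70,10) = 70!/(10!×60!) = 396704524216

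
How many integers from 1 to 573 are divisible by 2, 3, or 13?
⌊573/2⌋+⌊573/3⌋+⌊573/13⌋ - ⌊573/6⌋-⌊573/26⌋-⌊573/39⌋ + ⌊573/78⌋ = 286+191+44 - 95-22-14 + 7 = 397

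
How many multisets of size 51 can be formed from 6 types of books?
C(51+6-1, 6-1) = C(56, 5) = 3819816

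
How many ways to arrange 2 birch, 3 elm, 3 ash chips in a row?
8! / (2! × 3! × 3!) = 560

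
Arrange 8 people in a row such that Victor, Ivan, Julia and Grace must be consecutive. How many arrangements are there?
Treat the 4 as one block: (8-4+1)! × 4! = 120 × 24 = 2880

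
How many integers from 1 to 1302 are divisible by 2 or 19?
⌊1302/2⌋ + ⌊1302/19⌋ - ⌊1302/38⌋ = 651 + 68 - 34 = 685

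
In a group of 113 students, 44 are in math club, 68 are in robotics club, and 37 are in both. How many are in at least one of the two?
|A∪B| = |A| + |B| - |A∩B| = 44 + 68 - 37 = 75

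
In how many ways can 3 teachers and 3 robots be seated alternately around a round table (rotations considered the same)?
Fix one of the teachers: (3-1)! ways for the remaining teachers, × 3! ways for the robots = 2 × 6 = 12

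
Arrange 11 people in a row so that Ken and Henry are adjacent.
Treat as block: (11-1)! × 2! = 3628800 × 2 = 7257600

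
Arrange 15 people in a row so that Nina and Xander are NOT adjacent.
Total - adjacent = 15! - (15-1)!×2 = 1307674368000 - 174356582400 = 1133317785600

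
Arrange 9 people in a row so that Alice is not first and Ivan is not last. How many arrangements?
By inclusion-exclusion: 9! - 2×(9-1)! + (9-2)! = 362880 - 80640 + 5040 = 287280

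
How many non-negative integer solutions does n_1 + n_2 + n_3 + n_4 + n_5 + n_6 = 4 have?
C(4+6-1, 6-1) = C(9, 5) = 126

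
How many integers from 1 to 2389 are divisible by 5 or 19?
⌊2389/5⌋ + ⌊2389/19⌋ - ⌊2389/95⌋ = 477 + 125 - 25 = 577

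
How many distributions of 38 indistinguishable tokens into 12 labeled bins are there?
C(38+12-1, 12-1) = C(49, 11) = 29135916264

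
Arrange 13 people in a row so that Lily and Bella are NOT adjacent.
Total - adjacent = 13! - (13-1)!×2 = 6227020800 - 958003200 = 5269017600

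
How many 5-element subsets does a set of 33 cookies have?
C(33,5) = 33!/(5!×28!) = 237336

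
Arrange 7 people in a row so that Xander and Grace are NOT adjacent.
Total - adjacent = 7! - (7-1)!×2 = 5040 - 1440 = 3600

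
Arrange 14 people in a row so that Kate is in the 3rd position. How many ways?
Fix one position: (14-1)! = 6227020800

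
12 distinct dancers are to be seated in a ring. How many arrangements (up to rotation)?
Circular: fix one position, arrange the rest. (12-1)! = 39916800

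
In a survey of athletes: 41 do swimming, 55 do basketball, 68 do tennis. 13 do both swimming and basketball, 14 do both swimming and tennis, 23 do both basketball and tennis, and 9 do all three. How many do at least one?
|A∪B∪C| = 41+55+68-13-14-23+9 = 123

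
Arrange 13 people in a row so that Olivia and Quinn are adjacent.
Treat as block: (13-1)! × 2! = 479001600 × 2 = 958003200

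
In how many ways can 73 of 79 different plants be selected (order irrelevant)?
C(79,73) = 79!/(73!×6!) = 277962685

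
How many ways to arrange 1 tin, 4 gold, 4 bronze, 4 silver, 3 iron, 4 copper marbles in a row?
20! / (1! × 4! × 4! × 4! × 3! × 4!) = 1222160940000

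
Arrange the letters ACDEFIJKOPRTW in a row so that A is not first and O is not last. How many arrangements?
By inclusion-exclusion: 13! - 2×(13-1)! + (13-2)! = 6227020800 - 958003200 + 39916800 = 5308934400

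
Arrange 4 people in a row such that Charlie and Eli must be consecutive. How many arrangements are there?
Treat the 2 as one block: (4-2+1)! × 2! = 6 × 2 = 12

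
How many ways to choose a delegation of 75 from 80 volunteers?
C(80,75) = 80!/(75!×5!) = 24040016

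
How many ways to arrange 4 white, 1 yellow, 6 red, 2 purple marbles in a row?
13! / (4! × 1! × 6! × 2!) = 180180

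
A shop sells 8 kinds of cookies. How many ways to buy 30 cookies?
C(30+8-1, 8-1) = C(37, 7) = 10295472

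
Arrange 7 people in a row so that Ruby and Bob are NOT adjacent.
Total - adjacent = 7! - (7-1)!×2 = 5040 - 1440 = 3600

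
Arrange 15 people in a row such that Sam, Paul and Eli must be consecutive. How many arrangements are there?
Treat the 3 as one block: (15-3+1)! × 3! = 6227020800 × 6 = 37362124800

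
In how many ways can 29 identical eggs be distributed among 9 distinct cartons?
C(29+9-1, 9-1) = C(37, 8) = 38608020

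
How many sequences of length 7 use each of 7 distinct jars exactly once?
7! = 5040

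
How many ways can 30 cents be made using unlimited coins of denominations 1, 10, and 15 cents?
Coefficient of x^30 in 1/(1-x^1) · 1/(1-x^10) · 1/(1-x^15). Case on j = number of 15-cent coins (j = 0..2); remainder r = 30 - 15j is made from {1,10} in ⌊r/10⌋+1 ways. r = 30, 15, 0 → 4 + 2 + 1 = 7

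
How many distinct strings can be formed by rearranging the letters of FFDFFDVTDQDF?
12! / (4! × 1! × 1! × 1! × 5!) = 166320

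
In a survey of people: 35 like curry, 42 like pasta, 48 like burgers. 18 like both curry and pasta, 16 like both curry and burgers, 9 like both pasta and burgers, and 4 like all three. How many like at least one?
|A∪B∪C| = 35+42+48-18-16-9+4 = 86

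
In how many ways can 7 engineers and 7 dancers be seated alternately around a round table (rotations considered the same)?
Fix one of the engineers: (7-1)! ways for the remaining engineers, × 7! ways for the dancers = 720 × 5040 = 3628800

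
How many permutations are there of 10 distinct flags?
10! = 3628800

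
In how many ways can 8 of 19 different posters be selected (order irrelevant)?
C(19,8) = 19!/(8!×11!) = 75582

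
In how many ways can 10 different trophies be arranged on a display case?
10! = 3628800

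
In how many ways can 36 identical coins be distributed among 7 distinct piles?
C(36+7-1, 7-1) = C(42, 6) = 5245786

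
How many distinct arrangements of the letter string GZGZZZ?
6! / (4! × 2!) = 15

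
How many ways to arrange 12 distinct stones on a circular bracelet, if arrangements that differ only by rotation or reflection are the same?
(12-1)!/2 = 39916800/2 = 19958400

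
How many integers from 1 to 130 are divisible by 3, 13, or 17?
⌊130/3⌋+⌊130/13⌋+⌊130/17⌋ - ⌊130/39⌋-⌊130/51⌋-⌊130/221⌋ + ⌊130/663⌋ = 43+10+7 - 3-2-0 + 0 = 55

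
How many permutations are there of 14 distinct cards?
14! = 87178291200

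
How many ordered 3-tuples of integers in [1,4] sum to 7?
Coefficient of x^7 in (x + x² + ... + x^4)^3. By inclusion-exclusion on dice exceeding 4: Σ_j (-1)^j C(3,j)·C(7-1-4j, 2) = C(3,0)·C(6,2) - C(3,1)·C(2,2) = 1·15 - 3·1 = 12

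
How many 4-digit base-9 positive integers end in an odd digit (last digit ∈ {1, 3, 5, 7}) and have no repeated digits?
Last∈{1,3,5,7}. Last=0: 0. Last nonzero: 4×7×P(7,2) = 1176. Total = 1176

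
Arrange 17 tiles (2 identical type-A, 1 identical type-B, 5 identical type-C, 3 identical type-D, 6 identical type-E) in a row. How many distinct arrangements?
17! / (2! × 1! × 5! × 3! × 6!) = 343062720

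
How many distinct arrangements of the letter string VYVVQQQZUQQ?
11! / (1! × 5! × 1! × 3! × 1!) = 55440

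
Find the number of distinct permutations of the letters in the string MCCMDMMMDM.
10! / (2! × 6! × 2!) = 1260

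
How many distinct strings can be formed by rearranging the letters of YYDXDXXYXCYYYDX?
15! / (5! × 1! × 3! × 6!) = 2522520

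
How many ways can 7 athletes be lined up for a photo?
7! = 5040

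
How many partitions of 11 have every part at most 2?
Let r_j(i) = number of partitions of i into parts ≤ j, for i = 0..11. r_1(i) = 1 for all i; r_j(i) = r_{j-1}(i) + r_j(i-j). Rows j = 2..2: ≤2: 1 1 2 2 3 3 4 4 5 5 6 6. r_2(11) = 6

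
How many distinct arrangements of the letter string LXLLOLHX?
8! / (1! × 1! × 2! × 4!) = 840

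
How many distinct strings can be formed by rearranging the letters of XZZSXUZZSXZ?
11! / (1! × 3! × 5! × 2!) = 27720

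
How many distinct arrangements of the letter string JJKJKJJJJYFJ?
12! / (1! × 1! × 8! × 2!) = 5940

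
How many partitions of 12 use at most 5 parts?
By conjugation, equals partitions of 12 into parts ≤ 5. Let r_j(i) = number of partitions of i into parts ≤ j, for i = 0..12. r_1(i) = 1 for all i; r_j(i) = r_{j-1}(i) + r_j(i-j). Rows j = 2..5: ≤2: 1 1 2 2 3 3 4 4 5 5 6 6 7; ≤3: 1 1 2 3 4 5 7 8 10 12 14 16 19; ≤4: 1 1 2 3 5 6 9 11 15 18 23 27 34; ≤5: 1 1 2 3 5 7 10 13 18 23 30 37 47. r_5(12) = 47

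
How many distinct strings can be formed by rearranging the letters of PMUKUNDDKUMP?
12! / (2! × 2! × 2! × 3! × 1! × 2!) = 4989600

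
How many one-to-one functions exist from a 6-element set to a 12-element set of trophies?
P(12,6) = 12!/(12-6)! = 665280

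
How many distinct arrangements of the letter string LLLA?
4! / (1! × 3!) = 4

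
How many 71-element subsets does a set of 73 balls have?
C(73,71) = 73!/(71!×2!) = 2628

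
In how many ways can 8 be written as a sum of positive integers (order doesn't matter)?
Pentagonal recurrence p(n) = p(n-1) + p(n-2) - p(n-5) - p(n-7) + p(n-12) + p(n-15) - ... gives p(0..7) = 1, 1, 2, 3, 5, 7, 11, 15. p(8) = p(7) + p(6) - p(3) - p(1) = 15 + 11 - 3 - 1 = 22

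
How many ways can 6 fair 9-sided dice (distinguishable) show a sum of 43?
Coefficient of x^43 in (x + x² + ... + x^9)^6. By inclusion-exclusion on dice exceeding 9: Σ_j (-1)^j C(6,j)·C(43-1-9j, 5) = C(6,0)·C(42,5) - C(6,1)·C(33,5) + C(6,2)·C(24,5) - C(6,3)·C(15,5) + C(6,4)·C(6,5) = 1·850668 - 6·237336 + 15·42504 - 20·3003 + 15·6 = 4242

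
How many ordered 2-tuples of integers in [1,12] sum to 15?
Coefficient of x^15 in (x + x² + ... + x^12)^2. By inclusion-exclusion on dice exceeding 12: Σ_j (-1)^j C(2,j)·C(15-1-12j, 1) = C(2,0)·C(14,1) - C(2,1)·C(2,1) = 1·14 - 2·2 = 10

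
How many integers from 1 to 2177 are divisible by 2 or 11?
⌊2177/2⌋ + ⌊2177/11⌋ - ⌊2177/22⌋ = 1088 + 197 - 98 = 1187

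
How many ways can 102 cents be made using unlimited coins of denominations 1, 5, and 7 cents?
Coefficient of x^102 in 1/(1-x^1) · 1/(1-x^5) · 1/(1-x^7). Case on j = number of 7-cent coins (j = 0..14); remainder r = 102 - 7j is made from {1,5} in ⌊r/5⌋+1 ways. r = 102, 95, 88, 81, 74, 67, 60, 53, 46, 39, 32, 25, 18, 11, 4 → 21 + 20 + 18 + 17 + 15 + 14 + 13 + 11 + 10 + 8 + 7 + 6 + 4 + 3 + 1 = 168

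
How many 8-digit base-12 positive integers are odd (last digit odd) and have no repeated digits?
Last∈{1,3,5,7,9,11}. Last=0: 0. Last nonzero: 6×10×P(10,6) = 9072000. Total = 9072000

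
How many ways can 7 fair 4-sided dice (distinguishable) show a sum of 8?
Coefficient of x^8 in (x + x² + ... + x^4)^7. By inclusion-exclusion on dice exceeding 4: Σ_j (-1)^j C(7,j)·C(8-1-4j, 6) = C(7,0)·C(7,6) = 1·7 = 7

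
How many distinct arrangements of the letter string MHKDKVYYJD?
10! / (2! × 1! × 2! × 1! × 1! × 1! × 2!) = 453600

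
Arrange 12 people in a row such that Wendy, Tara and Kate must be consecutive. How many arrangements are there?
Treat the 3 as one block: (12-3+1)! × 3! = 3628800 × 6 = 21772800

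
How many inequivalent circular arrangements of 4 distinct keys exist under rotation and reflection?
(4-1)!/2 = 6/2 = 3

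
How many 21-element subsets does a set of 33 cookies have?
C(33,21) = 33!/(21!×12!) = 354817320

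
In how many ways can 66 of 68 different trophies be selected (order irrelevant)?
C(68,66) = 68!/(66!×2!) = 2278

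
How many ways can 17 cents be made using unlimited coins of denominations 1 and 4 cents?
Coefficient of x^17 in 1/(1-x^1) · 1/(1-x^4). Use j coins of 4 for j = 0..⌊17/4⌋ = 4, the rest in 1s: 4 + 1 = 5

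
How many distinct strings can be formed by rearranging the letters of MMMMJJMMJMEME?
13! / (3! × 2! × 8!) = 12870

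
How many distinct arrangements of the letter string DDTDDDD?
7! / (1! × 6!) = 7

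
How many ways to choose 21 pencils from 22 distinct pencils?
C(22,21) = 22!/(21!×1!) = 22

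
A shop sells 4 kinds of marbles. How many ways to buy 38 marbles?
C(38+4-1, 4-1) = C(41, 3) = 10660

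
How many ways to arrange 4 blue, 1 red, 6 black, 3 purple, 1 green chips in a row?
15! / (4! × 1! × 6! × 3! × 1!) = 12612600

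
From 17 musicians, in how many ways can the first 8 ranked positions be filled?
P(17,8) = 17!/(17-8)! = 980179200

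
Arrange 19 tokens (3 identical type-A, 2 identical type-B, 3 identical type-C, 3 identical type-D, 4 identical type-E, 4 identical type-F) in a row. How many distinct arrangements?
19! / (3! × 2! × 3! × 3! × 4! × 4!) = 488864376000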